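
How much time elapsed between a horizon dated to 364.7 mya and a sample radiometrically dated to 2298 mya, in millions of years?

2298 − 364.7 = 1933.3 million years.

1933.3 million years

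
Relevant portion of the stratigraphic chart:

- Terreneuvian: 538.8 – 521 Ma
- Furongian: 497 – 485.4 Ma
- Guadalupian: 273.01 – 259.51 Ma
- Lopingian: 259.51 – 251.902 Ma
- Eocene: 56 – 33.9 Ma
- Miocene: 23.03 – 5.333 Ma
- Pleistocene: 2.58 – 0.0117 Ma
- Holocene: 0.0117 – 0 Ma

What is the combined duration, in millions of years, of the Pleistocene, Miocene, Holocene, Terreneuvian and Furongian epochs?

49.677 million years

Each duration: Pleistocene = 2.5683; Miocene = 17.697; Holocene = 0.0117; Terreneuvian = 17.8; Furongian = 11.6.
Sum: 2.5683 + 17.697 + 0.0117 + 17.8 + 11.6 = 49.677 Myr.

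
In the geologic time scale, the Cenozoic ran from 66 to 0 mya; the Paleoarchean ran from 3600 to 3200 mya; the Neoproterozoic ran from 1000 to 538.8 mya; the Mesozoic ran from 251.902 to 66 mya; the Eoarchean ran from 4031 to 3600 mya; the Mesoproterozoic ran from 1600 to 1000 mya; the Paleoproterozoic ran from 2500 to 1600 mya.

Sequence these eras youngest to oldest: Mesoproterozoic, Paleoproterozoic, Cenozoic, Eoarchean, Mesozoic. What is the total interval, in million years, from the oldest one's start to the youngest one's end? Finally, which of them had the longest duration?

Cenozoic → Mesozoic → Mesoproterozoic → Paleoproterozoic → Eoarchean; total span 4031 Myr; longest is Paleoproterozoic

Start ages (Ma): Eoarchean 4031, Paleoproterozoic 2500, Mesoproterozoic 1600, Mesozoic 251.902, Cenozoic 66.
Ordered youngest to oldest: Cenozoic, Mesozoic, Mesoproterozoic, Paleoproterozoic, Eoarchean.
Span = 4031 − 0 = 4031 Myr.
Durations: Cenozoic 66, Paleoproterozoic 900, Mesozoic 185.902, Mesoproterozoic 600, Eoarchean 431 → longest is Paleoproterozoic (900 Myr).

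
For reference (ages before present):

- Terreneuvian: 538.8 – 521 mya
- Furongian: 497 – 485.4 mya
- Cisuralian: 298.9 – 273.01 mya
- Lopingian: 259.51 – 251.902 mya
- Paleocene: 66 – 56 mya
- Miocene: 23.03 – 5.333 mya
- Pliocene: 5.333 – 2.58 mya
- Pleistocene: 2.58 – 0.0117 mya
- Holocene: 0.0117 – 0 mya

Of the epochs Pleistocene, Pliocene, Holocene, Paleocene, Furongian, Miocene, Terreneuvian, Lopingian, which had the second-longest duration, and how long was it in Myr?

Miocene, 17.697 million years

Durations: Pleistocene 2.5683; Pliocene 2.753; Holocene 0.0117; Paleocene 10; Furongian 11.6; Miocene 17.697; Terreneuvian 17.8; Lopingian 7.608 Myr.
Sorted longest-first: Terreneuvian (17.8), Miocene (17.697), Furongian (11.6), Paleocene (10), Lopingian (7.608), Pliocene (2.753), Pleistocene (2.5683), Holocene (0.0117).
The second longest is Miocene at 17.697 Myr.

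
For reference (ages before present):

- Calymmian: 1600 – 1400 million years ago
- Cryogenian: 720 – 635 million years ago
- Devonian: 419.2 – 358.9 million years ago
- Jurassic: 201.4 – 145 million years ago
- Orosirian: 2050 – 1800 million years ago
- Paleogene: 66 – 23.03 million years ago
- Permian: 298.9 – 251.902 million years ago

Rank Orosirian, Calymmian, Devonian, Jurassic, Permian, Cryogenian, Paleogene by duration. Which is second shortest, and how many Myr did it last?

Permian, 46.998 million years

Durations: Orosirian 250; Calymmian 200; Devonian 60.3; Jurassic 56.4; Permian 46.998; Cryogenian 85; Paleogene 42.97 Myr.
Sorted shortest-first: Paleogene (42.97), Permian (46.998), Jurassic (56.4), Devonian (60.3), Cryogenian (85), Calymmian (200), Orosirian (250).
The second shortest is Permian at 46.998 Myr.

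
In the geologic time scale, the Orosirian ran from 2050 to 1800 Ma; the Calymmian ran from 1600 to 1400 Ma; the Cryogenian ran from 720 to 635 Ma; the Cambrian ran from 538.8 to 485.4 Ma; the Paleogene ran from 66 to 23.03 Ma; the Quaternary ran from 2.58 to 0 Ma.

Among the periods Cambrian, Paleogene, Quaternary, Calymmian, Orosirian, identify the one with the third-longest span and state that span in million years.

Cambrian, 53.4 million years

Start − end for each: Cambrian 538.8 − 485.4 = 53.4; Paleogene 66 − 23.03 = 42.97; Quaternary 2.58 − 0 = 2.58; Calymmian 1600 − 1400 = 200; Orosirian 2050 − 1800 = 250.
Ranking these from longest: Orosirian > Calymmian > Cambrian > Paleogene > Quaternary.
Position 3 in that ranking is Cambrian, which lasted 53.4 Myr.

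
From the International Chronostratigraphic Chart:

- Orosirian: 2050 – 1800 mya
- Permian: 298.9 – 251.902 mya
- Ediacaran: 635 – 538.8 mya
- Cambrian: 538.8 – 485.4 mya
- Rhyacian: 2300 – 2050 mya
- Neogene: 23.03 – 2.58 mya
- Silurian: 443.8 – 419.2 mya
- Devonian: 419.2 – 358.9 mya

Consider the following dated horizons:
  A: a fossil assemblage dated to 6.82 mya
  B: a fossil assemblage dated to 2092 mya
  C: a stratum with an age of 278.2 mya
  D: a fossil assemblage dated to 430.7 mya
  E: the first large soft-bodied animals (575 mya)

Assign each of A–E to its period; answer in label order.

A — Neogene; B — Rhyacian; C — Permian; D — Silurian; E — Ediacaran

A: 6.82 Ma lies in 23.03–2.58 Ma, so Neogene.
B: 2092 Ma lies in 2300–2050 Ma, so Rhyacian.
C: 278.2 Ma lies in 298.9–251.902 Ma, so Permian.
D: 430.7 Ma lies in 443.8–419.2 Ma, so Silurian.
E: 575 Ma lies in 635–538.8 Ma, so Ediacaran.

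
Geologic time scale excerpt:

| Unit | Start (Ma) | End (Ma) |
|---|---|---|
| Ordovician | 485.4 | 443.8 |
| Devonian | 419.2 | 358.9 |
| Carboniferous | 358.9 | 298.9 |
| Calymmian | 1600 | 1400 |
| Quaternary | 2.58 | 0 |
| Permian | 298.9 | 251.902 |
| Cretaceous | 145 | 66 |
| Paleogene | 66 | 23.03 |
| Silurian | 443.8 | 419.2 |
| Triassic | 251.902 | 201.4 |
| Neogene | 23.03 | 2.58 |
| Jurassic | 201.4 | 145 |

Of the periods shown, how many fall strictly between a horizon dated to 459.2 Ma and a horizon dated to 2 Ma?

9

The older date is 459.2 Ma and the younger is 2 Ma.
Periods with start < 459.2 and end > 2 Ma: Silurian (443.8–419.2), Devonian (419.2–358.9), Carboniferous (358.9–298.9), Permian (298.9–251.902), Triassic (251.902–201.4), Jurassic (201.4–145), Cretaceous (145–66), Paleogene (66–23.03), Neogene (23.03–2.58).
That is 9 complete periods.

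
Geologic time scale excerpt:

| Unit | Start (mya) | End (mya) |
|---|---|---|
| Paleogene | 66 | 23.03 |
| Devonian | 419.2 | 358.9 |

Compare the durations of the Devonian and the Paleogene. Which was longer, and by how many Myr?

Devonian: 419.2 − 358.9 = 60.3 Myr.
Paleogene: 66 − 23.03 = 42.97 Myr.
Difference: 60.3 − 42.97 = 17.33 Myr, so the Devonian was longer.

Devonian, by 17.33 million years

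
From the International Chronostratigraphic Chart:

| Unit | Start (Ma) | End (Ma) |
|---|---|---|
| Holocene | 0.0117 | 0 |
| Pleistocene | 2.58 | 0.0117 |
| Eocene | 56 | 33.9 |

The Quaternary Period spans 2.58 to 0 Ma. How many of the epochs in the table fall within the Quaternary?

2

Epochs inside 2.58–0 Ma: Pleistocene, Holocene — 2 in total.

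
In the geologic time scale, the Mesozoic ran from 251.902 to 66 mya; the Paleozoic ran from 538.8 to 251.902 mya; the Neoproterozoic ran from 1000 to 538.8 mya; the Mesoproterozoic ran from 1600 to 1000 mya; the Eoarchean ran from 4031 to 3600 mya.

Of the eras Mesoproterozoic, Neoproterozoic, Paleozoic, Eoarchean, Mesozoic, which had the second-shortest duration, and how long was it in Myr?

Start − end for each: Mesoproterozoic 1600 − 1000 = 600; Neoproterozoic 1000 − 538.8 = 461.2; Paleozoic 538.8 − 251.902 = 286.898; Eoarchean 4031 − 3600 = 431; Mesozoic 251.902 − 66 = 185.902.
Ranking these from shortest: Mesozoic < Paleozoic < Eoarchean < Neoproterozoic < Mesoproterozoic.
Position 2 in that ranking is Paleozoic, which lasted 286.898 Myr.

Paleozoic, 286.898 million years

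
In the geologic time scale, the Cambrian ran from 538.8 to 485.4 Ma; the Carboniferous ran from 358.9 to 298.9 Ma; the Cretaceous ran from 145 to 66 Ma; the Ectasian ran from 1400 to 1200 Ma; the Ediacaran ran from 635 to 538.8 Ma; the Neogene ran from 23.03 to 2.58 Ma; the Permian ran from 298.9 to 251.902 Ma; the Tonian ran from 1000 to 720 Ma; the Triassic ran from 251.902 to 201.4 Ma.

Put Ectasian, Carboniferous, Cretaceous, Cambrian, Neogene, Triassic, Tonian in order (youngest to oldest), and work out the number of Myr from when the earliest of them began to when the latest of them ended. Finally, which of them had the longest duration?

From the excerpt: Ectasian 1400–1200; Carboniferous 358.9–298.9; Cretaceous 145–66; Cambrian 538.8–485.4; Neogene 23.03–2.58; Triassic 251.902–201.4; Tonian 1000–720 (Ma).
Larger Ma is earlier, so the oldest is Ectasian and the youngest is Neogene; youngest to oldest: Neogene, Cretaceous, Triassic, Carboniferous, Cambrian, Tonian, Ectasian.
Oldest start 1400 minus youngest end 2.58 gives 1397.42 Myr overall.
Individual lengths (start − end): Neogene 20.45; Cretaceous 79; Carboniferous 60; Triassic 50.502; Cambrian 53.4; Ectasian 200; Tonian 280. The largest is Tonian at 280 Myr.

Neogene → Cretaceous → Triassic → Carboniferous → Cambrian → Tonian → Ectasian; total span 1397.42 Myr; longest is Tonian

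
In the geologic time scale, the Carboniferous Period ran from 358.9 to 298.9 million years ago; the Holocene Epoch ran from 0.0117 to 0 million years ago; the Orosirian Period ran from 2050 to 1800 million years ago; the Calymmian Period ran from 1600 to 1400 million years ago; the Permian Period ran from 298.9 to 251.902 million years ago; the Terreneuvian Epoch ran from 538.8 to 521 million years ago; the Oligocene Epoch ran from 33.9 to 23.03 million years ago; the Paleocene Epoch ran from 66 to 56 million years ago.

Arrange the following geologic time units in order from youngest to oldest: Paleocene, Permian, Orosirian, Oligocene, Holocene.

Sorting by start age (ascending Ma, since larger Ma = older): Holocene began 0.0117, Oligocene began 33.9, Paleocene began 66, Permian began 298.9, Orosirian began 2050.

Holocene, Oligocene, Paleocene, Permian, Orosirian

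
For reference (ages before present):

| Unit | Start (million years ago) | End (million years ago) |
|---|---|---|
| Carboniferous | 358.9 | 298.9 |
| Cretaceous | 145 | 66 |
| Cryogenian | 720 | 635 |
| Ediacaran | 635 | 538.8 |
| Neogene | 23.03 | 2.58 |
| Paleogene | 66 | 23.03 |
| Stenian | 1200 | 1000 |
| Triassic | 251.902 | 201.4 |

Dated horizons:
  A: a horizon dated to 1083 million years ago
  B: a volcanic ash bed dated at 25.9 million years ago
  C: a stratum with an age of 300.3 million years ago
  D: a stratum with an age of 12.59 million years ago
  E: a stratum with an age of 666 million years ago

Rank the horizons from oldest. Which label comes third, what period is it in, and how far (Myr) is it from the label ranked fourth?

Larger Ma means older, so oldest first: A 1083 > E 666 > C 300.3 > B 25.9 > D 12.59.
Counting 3 along gives C (300.3 Ma); the excerpt puts that inside the Carboniferous, 358.9–298.9 Ma.
Next in line is B (25.9 Ma), and 300.3 − 25.9 = 274.4 Myr.

C, in the Carboniferous; 274.4 million years to B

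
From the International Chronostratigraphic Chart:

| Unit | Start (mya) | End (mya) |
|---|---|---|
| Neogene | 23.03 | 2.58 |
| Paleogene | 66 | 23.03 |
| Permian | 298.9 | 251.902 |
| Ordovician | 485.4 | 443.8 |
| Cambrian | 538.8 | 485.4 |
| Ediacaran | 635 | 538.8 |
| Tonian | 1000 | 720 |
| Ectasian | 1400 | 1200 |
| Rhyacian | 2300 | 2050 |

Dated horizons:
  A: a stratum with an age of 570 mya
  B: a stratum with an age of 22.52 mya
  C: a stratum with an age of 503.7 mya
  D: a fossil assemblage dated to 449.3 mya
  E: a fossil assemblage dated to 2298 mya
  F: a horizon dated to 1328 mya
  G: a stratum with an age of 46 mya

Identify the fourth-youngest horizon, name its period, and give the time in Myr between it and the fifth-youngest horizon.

C, in the Cambrian; 66.3 million years to A

Sorted youngest-first by Ma: B (22.52), G (46), D (449.3), C (503.7), A (570), F (1328), E (2298).
The fourth youngest is C at 503.7 Ma, which lies in 538.8–485.4 Ma: the Cambrian.
The fifth youngest is A at 570 Ma; separation = |503.7 − 570| = 66.3 Myr.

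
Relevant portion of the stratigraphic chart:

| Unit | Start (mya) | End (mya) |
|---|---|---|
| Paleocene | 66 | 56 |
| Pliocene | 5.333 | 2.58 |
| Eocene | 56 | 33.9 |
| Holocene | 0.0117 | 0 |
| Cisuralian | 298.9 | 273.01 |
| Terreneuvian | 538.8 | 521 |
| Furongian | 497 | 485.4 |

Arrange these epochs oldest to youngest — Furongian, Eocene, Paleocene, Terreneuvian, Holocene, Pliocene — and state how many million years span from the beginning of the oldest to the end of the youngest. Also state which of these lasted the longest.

Terreneuvian → Furongian → Paleocene → Eocene → Pliocene → Holocene; total span 538.8 Myr; longest is Eocene

From the excerpt: Furongian 497–485.4; Eocene 56–33.9; Paleocene 66–56; Terreneuvian 538.8–521; Holocene 0.0117–0; Pliocene 5.333–2.58 (Ma).
Larger Ma is earlier, so the oldest is Terreneuvian and the youngest is Holocene; oldest to youngest: Terreneuvian, Furongian, Paleocene, Eocene, Pliocene, Holocene.
Oldest start 538.8 minus youngest end 0 gives 538.8 Myr overall.
Individual lengths (start − end): Paleocene 10; Eocene 22.1; Holocene 0.0117; Pliocene 2.753; Furongian 11.6; Terreneuvian 17.8. The largest is Eocene at 22.1 Myr.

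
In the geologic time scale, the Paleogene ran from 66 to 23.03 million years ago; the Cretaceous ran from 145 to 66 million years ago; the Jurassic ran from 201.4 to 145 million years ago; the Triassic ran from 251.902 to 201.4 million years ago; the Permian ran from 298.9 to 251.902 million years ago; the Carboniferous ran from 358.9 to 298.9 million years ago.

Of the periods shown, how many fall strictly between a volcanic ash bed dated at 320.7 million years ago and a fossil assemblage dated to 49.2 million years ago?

4

320.7 Ma sits inside the Carboniferous (358.9–298.9) and 49.2 Ma inside the Paleogene (66–23.03); neither of those is wholly between the two dates.
The listed periods lying completely between them are Permian, Triassic, Jurassic, Cretaceous — 4 in all.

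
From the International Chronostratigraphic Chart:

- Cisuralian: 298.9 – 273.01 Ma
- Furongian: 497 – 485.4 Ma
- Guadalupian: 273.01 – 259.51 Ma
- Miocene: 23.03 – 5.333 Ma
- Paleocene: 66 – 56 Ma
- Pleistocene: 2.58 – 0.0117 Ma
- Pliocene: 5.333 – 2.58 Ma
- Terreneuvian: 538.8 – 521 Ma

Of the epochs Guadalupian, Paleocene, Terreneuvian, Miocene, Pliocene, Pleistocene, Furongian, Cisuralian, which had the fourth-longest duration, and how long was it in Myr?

Durations: Guadalupian 13.5; Paleocene 10; Terreneuvian 17.8; Miocene 17.697; Pliocene 2.753; Pleistocene 2.5683; Furongian 11.6; Cisuralian 25.89 Myr.
Sorted longest-first: Cisuralian (25.89), Terreneuvian (17.8), Miocene (17.697), Guadalupian (13.5), Furongian (11.6), Paleocene (10), Pliocene (2.753), Pleistocene (2.5683).
The fourth longest is Guadalupian at 13.5 Myr.

Guadalupian, 13.5 million years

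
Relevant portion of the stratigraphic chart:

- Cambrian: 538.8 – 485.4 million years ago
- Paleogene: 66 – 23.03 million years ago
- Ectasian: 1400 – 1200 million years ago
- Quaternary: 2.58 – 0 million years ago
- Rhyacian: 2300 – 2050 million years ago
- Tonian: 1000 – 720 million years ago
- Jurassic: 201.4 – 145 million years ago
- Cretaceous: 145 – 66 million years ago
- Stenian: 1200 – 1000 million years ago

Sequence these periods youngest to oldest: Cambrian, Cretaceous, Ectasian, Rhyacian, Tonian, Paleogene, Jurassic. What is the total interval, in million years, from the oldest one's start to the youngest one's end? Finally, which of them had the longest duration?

Paleogene, Cretaceous, Jurassic, Cambrian, Tonian, Ectasian, Rhyacian; total span 2276.97 Myr; longest is Tonian

From the excerpt: Cambrian 538.8–485.4; Cretaceous 145–66; Ectasian 1400–1200; Rhyacian 2300–2050; Tonian 1000–720; Paleogene 66–23.03; Jurassic 201.4–145 (Ma).
Larger Ma is earlier, so the oldest is Rhyacian and the youngest is Paleogene; youngest to oldest: Paleogene, Cretaceous, Jurassic, Cambrian, Tonian, Ectasian, Rhyacian.
Oldest start 2300 minus youngest end 23.03 gives 2276.97 Myr overall.
Individual lengths (start − end): Jurassic 56.4; Rhyacian 250; Cretaceous 79; Paleogene 42.97; Tonian 280; Cambrian 53.4; Ectasian 200. The largest is Tonian at 280 Myr.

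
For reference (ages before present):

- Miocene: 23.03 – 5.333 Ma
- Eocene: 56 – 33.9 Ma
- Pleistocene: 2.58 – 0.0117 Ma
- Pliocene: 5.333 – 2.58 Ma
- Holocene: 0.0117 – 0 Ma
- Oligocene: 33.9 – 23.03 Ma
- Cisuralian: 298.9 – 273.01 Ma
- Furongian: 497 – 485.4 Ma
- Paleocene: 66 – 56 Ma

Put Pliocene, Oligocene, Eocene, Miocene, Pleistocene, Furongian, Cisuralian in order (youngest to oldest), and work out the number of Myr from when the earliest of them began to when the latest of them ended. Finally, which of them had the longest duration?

Start ages (Ma): Furongian 497, Cisuralian 298.9, Eocene 56, Oligocene 33.9, Miocene 23.03, Pliocene 5.333, Pleistocene 2.58.
Ordered youngest to oldest: Pleistocene, Pliocene, Miocene, Oligocene, Eocene, Cisuralian, Furongian.
Span = 497 − 0.0117 = 496.9883 Myr.
Durations: Cisuralian 25.89, Furongian 11.6, Miocene 17.697, Pleistocene 2.5683, Pliocene 2.753, Oligocene 10.87, Eocene 22.1 → longest is Cisuralian (25.89 Myr).

Pleistocene → Pliocene → Miocene → Oligocene → Eocene → Cisuralian → Furongian; total span 496.9883 Myr; longest is Cisuralian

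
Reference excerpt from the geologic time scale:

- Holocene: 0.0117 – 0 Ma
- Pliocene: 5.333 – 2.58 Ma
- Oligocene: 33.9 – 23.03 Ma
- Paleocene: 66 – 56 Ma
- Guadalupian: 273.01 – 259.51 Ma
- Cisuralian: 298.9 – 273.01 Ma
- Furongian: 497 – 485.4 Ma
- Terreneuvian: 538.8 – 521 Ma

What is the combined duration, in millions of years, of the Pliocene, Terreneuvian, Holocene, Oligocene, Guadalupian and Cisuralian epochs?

Duration is start − end for each: (5.333 − 2.58) + (538.8 − 521) + (0.0117 − 0) + (33.9 − 23.03) + (273.01 − 259.51) + (298.9 − 273.01).
That is 2.753 + 17.8 + 0.0117 + 10.87 + 13.5 + 25.89, which totals 70.8247 million years.

70.8247 million years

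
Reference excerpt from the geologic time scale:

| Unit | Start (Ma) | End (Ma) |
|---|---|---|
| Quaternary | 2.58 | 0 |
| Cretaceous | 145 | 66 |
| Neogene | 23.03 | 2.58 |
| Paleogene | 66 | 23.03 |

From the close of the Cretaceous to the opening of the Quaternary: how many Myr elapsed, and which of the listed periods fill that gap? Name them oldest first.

The Cretaceous closes at 66 Ma and the Quaternary opens at 2.58 Ma, so the interval is 66 − 2.58 = 63.42 Myr.
A period fits inside if it starts at or after 66 Ma and ends at or before 2.58 Ma; oldest first that gives Paleogene, Neogene.

63.42 million years; Paleogene, Neogene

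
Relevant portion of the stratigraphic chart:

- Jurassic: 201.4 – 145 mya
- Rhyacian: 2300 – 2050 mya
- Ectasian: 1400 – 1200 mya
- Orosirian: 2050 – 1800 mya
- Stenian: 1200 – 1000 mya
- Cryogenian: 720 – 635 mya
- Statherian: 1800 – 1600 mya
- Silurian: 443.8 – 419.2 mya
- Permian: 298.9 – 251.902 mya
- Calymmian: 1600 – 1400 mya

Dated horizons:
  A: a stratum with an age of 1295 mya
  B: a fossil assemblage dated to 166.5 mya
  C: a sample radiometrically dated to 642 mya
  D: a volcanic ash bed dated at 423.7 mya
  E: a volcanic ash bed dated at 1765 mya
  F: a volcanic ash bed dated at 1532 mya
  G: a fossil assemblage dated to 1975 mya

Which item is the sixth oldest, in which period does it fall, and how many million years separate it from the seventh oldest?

D, in the Silurian; 257.2 million years to B

Larger Ma means older, so oldest first: G 1975 > E 1765 > F 1532 > A 1295 > C 642 > D 423.7 > B 166.5.
Counting 6 along gives D (423.7 Ma); the excerpt puts that inside the Silurian, 443.8–419.2 Ma.
Next in line is B (166.5 Ma), and 423.7 − 166.5 = 257.2 Myr.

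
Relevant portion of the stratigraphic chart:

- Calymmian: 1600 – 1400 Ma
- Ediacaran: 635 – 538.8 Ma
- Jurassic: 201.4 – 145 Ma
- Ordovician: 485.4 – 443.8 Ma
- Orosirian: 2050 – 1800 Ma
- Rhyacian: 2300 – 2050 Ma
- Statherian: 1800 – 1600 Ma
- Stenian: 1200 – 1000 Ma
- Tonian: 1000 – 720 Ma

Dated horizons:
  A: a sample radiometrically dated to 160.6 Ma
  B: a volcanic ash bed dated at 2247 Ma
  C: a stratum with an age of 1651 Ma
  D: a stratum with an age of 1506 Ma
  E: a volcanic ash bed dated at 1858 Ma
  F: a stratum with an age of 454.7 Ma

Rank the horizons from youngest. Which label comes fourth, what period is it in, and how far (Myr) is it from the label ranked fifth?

Sorted youngest-first by Ma: A (160.6), F (454.7), D (1506), C (1651), E (1858), B (2247).
The fourth youngest is C at 1651 Ma, which lies in 1800–1600 Ma: the Statherian.
The fifth youngest is E at 1858 Ma; separation = |1651 − 1858| = 207 Myr.

C, in the Statherian; 207 million years to E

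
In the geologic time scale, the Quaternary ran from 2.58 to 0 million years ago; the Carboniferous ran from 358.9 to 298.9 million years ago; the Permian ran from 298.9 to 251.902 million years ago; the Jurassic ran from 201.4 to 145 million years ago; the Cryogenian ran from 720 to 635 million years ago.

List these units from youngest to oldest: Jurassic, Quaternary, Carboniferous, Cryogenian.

The oldest of these is Cryogenian (starts 720 Ma) and the youngest is Quaternary (ends 0 Ma).
In between, by decreasing start age: Carboniferous (358.9), Jurassic (201.4).
Listing youngest first means reversing that sequence.

Quaternary, Jurassic, Carboniferous, Cryogenian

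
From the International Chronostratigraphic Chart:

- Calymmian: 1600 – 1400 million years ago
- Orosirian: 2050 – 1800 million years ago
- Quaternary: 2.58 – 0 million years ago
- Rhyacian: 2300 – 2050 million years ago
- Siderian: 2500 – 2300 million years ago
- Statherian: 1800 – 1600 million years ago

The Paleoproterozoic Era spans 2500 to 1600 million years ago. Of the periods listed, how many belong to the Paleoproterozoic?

4

Periods inside 2500–1600 Ma: Siderian, Rhyacian, Orosirian, Statherian — 4 in total.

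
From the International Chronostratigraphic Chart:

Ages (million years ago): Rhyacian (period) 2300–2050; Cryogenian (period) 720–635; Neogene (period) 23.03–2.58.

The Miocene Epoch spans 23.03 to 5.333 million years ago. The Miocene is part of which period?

Neogene

The Miocene (23.03–5.333 Ma) lies entirely within 23.03–2.58 Ma, the Neogene Period.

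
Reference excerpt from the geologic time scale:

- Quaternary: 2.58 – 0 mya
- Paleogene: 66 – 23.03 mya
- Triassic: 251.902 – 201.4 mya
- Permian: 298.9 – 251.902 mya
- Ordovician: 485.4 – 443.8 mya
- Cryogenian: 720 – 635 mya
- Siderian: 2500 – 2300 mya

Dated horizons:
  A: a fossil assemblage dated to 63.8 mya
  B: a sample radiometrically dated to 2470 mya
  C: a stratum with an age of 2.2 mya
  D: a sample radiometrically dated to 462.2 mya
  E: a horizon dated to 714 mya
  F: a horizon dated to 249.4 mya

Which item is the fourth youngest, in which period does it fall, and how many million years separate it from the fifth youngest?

D, in the Ordovician; 251.8 million years to E

Smaller Ma means younger, so youngest first: C 2.2 < A 63.8 < F 249.4 < D 462.2 < E 714 < B 2470.
Counting 4 along gives D (462.2 Ma); the excerpt puts that inside the Ordovician, 485.4–443.8 Ma.
Next in line is E (714 Ma), and 714 − 462.2 = 251.8 Myr.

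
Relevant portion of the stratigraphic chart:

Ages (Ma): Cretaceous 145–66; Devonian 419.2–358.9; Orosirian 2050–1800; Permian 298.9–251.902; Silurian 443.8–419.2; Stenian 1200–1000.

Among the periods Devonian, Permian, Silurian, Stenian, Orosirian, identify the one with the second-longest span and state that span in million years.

Stenian, 200 million years

Start − end for each: Devonian 419.2 − 358.9 = 60.3; Permian 298.9 − 251.902 = 46.998; Silurian 443.8 − 419.2 = 24.6; Stenian 1200 − 1000 = 200; Orosirian 2050 − 1800 = 250.
Ranking these from longest: Orosirian > Stenian > Devonian > Permian > Silurian.
Position 2 in that ranking is Stenian, which lasted 200 Myr.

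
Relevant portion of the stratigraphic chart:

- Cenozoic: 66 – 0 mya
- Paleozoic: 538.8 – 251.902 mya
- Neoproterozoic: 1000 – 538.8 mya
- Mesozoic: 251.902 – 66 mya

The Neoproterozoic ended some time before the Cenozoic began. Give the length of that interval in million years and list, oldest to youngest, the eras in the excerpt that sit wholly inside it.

472.8 million years; Paleozoic, Mesozoic

End of Neoproterozoic = 538.8 Ma; start of Cenozoic = 66 Ma.
Gap = 538.8 − 66 = 472.8 Myr.
Eras wholly inside 538.8–66 Ma: Paleozoic (538.8–251.902), Mesozoic (251.902–66).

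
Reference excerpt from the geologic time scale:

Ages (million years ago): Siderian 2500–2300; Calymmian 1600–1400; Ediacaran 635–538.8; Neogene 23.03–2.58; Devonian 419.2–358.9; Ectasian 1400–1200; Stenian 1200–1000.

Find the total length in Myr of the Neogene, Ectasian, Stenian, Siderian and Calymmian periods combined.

820.45 million years

Each duration: Neogene = 20.45; Ectasian = 200; Stenian = 200; Siderian = 200; Calymmian = 200.
Sum: 20.45 + 200 + 200 + 200 + 200 = 820.45 Myr.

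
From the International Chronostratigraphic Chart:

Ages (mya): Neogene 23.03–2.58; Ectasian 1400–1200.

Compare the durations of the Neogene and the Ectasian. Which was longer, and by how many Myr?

Ectasian, by 179.55 million years

Neogene: 23.03 − 2.58 = 20.45 Myr.
Ectasian: 1400 − 1200 = 200 Myr.
Difference: 200 − 20.45 = 179.55 Myr, so the Ectasian was longer.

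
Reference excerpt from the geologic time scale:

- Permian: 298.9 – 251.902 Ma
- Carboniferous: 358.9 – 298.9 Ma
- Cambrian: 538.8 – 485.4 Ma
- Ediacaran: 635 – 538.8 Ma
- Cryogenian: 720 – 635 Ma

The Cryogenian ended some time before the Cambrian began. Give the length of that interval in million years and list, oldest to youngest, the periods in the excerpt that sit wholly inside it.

96.2 million years; Ediacaran

End of Cryogenian = 635 Ma; start of Cambrian = 538.8 Ma.
Gap = 635 − 538.8 = 96.2 Myr.
Periods wholly inside 635–538.8 Ma: Ediacaran (635–538.8).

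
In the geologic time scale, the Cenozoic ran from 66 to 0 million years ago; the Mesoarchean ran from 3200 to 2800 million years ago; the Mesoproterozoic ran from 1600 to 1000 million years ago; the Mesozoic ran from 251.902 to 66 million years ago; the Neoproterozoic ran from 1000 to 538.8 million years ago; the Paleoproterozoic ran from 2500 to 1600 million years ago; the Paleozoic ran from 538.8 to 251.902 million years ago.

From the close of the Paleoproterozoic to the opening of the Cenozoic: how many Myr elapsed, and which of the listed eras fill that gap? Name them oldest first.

1534 million years; Mesoproterozoic, Neoproterozoic, Paleozoic, Mesozoic

End of Paleoproterozoic = 1600 Ma; start of Cenozoic = 66 Ma.
Gap = 1600 − 66 = 1534 Myr.
Eras wholly inside 1600–66 Ma: Mesoproterozoic (1600–1000), Neoproterozoic (1000–538.8), Paleozoic (538.8–251.902), Mesozoic (251.902–66).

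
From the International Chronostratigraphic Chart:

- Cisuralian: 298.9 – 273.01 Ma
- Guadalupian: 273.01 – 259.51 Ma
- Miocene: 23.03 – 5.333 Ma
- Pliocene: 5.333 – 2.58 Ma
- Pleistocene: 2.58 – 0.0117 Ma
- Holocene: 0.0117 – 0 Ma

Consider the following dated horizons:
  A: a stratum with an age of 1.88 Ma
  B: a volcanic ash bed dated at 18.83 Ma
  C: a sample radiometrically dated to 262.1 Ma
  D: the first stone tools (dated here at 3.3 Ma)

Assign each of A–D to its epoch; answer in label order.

A — Pleistocene; B — Miocene; C — Guadalupian; D — Pliocene

A: 1.88 Ma lies in 2.58–0.0117 Ma, so Pleistocene.
B: 18.83 Ma lies in 23.03–5.333 Ma, so Miocene.
C: 262.1 Ma lies in 273.01–259.51 Ma, so Guadalupian.
D: 3.3 Ma lies in 5.333–2.58 Ma, so Pliocene.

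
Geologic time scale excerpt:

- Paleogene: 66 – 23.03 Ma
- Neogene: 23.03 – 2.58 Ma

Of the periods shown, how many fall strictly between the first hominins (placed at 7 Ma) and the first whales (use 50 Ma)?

The older date is 50 Ma and the younger is 7 Ma.
No period both begins after 50 Ma and ends before 7 Ma, so the count is 0.

0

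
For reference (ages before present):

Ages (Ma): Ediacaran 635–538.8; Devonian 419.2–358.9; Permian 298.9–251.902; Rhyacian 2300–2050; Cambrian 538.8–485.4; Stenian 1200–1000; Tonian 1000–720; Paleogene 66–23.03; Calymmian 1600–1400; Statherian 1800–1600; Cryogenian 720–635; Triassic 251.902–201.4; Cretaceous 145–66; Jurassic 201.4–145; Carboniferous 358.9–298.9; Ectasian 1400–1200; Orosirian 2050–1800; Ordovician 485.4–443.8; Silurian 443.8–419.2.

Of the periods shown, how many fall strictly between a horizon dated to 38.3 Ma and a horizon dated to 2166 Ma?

2166 Ma sits inside the Rhyacian (2300–2050) and 38.3 Ma inside the Paleogene (66–23.03); neither of those is wholly between the two dates.
The listed periods lying completely between them are Orosirian, Statherian, Calymmian, Ectasian, Stenian, Tonian, Cryogenian, Ediacaran, Cambrian, Ordovician, Silurian, Devonian, Carboniferous, Permian, Triassic, Jurassic, Cretaceous — 17 in all.

17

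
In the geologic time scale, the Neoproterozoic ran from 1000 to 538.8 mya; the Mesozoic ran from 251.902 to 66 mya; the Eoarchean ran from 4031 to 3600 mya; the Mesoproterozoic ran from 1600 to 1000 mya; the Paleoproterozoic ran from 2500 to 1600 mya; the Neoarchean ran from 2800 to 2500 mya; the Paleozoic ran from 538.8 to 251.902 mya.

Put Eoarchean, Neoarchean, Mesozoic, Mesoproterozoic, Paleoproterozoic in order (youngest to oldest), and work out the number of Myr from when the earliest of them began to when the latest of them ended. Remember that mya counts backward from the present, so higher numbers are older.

Start ages (Ma): Eoarchean 4031, Neoarchean 2800, Paleoproterozoic 2500, Mesoproterozoic 1600, Mesozoic 251.902.
Ordered youngest to oldest: Mesozoic, Mesoproterozoic, Paleoproterozoic, Neoarchean, Eoarchean.
Span = 4031 − 66 = 3965 Myr.

Mesozoic, Mesoproterozoic, Paleoproterozoic, Neoarchean, Eoarchean; total span 3965 Myr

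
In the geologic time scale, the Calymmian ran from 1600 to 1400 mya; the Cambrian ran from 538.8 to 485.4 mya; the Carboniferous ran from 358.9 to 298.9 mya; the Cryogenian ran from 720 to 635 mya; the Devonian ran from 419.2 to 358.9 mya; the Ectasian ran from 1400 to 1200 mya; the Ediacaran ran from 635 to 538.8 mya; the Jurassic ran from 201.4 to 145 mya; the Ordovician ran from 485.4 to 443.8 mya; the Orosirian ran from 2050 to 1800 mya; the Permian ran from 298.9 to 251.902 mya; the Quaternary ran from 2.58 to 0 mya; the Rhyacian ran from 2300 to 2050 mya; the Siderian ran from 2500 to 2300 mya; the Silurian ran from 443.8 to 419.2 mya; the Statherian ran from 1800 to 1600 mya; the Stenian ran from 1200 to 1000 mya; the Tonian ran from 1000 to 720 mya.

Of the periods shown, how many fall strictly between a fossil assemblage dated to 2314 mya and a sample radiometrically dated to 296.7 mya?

The older date is 2314 Ma and the younger is 296.7 Ma.
Periods with start < 2314 and end > 296.7 Ma: Rhyacian (2300–2050), Orosirian (2050–1800), Statherian (1800–1600), Calymmian (1600–1400), Ectasian (1400–1200), Stenian (1200–1000), Tonian (1000–720), Cryogenian (720–635), Ediacaran (635–538.8), Cambrian (538.8–485.4), Ordovician (485.4–443.8), Silurian (443.8–419.2), Devonian (419.2–358.9), Carboniferous (358.9–298.9).
That is 14 complete periods.

14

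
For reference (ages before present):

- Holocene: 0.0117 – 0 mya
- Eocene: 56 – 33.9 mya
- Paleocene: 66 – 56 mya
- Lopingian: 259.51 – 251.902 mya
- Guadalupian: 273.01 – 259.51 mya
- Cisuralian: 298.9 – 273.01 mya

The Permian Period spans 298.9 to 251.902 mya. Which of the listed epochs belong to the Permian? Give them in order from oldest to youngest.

Cisuralian, Guadalupian, Lopingian

Epochs with both bounds inside 298.9–251.902 Ma: Cisuralian (298.9–273.01), Guadalupian (273.01–259.51), Lopingian (259.51–251.902).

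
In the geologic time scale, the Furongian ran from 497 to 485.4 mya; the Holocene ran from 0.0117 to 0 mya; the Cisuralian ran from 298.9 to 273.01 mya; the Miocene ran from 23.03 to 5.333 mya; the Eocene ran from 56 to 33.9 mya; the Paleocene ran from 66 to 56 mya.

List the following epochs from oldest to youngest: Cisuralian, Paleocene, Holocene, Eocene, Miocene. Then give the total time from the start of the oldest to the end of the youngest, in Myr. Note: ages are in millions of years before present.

Cisuralian, Paleocene, Eocene, Miocene, Holocene; total span 298.9 Myr

Start ages (Ma): Cisuralian 298.9, Paleocene 66, Eocene 56, Miocene 23.03, Holocene 0.0117.
Ordered oldest to youngest: Cisuralian, Paleocene, Eocene, Miocene, Holocene.
Span = 298.9 − 0 = 298.9 Myr.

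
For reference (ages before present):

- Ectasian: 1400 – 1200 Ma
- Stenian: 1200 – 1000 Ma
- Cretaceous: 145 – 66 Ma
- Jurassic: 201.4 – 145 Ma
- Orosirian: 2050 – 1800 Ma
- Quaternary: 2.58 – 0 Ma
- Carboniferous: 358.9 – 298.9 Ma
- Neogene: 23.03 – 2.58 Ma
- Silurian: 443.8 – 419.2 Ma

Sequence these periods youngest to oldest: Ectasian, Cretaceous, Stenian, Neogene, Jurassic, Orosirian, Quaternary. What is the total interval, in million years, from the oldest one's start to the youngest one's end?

Quaternary, Neogene, Cretaceous, Jurassic, Stenian, Ectasian, Orosirian; total span 2050 Myr

From the excerpt: Ectasian 1400–1200; Cretaceous 145–66; Stenian 1200–1000; Neogene 23.03–2.58; Jurassic 201.4–145; Orosirian 2050–1800; Quaternary 2.58–0 (Ma).
Larger Ma is earlier, so the oldest is Orosirian and the youngest is Quaternary; youngest to oldest: Quaternary, Neogene, Cretaceous, Jurassic, Stenian, Ectasian, Orosirian.
Oldest start 2050 minus youngest end 0 gives 2050 Myr overall.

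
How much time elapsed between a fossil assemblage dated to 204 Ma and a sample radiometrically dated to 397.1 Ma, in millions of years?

193.1 million years

397.1 − 204 = 193.1 million years.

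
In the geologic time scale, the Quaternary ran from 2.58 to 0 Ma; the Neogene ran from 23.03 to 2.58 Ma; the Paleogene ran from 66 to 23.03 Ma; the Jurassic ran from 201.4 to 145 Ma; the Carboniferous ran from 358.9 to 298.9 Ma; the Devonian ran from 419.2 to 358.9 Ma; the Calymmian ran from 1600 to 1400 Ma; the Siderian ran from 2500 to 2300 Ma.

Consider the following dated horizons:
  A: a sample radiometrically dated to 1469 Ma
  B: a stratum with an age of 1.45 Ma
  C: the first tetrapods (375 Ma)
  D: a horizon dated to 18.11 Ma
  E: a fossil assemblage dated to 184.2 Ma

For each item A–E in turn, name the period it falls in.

A — Calymmian; B — Quaternary; C — Devonian; D — Neogene; E — Jurassic

A: 1469 Ma lies in 1600–1400 Ma, so Calymmian.
B: 1.45 Ma lies in 2.58–0 Ma, so Quaternary.
C: 375 Ma lies in 419.2–358.9 Ma, so Devonian.
D: 18.11 Ma lies in 23.03–2.58 Ma, so Neogene.
E: 184.2 Ma lies in 201.4–145 Ma, so Jurassic.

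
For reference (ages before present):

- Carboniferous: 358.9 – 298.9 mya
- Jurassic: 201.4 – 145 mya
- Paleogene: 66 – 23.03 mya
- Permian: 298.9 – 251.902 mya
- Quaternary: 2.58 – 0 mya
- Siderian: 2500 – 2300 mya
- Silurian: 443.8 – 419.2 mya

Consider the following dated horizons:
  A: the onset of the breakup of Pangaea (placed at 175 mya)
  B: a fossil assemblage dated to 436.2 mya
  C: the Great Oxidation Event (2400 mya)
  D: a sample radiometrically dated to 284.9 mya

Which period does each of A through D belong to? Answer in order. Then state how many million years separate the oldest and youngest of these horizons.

A — Jurassic; B — Silurian; C — Siderian; D — Permian; span 2225 million years

A: 175 Ma lies in 201.4–145 Ma, so Jurassic.
B: 436.2 Ma lies in 443.8–419.2 Ma, so Silurian.
C: 2400 Ma lies in 2500–2300 Ma, so Siderian.
D: 284.9 Ma lies in 298.9–251.902 Ma, so Permian.
Oldest = 2400 Ma, youngest = 175 Ma → span 2225 Myr.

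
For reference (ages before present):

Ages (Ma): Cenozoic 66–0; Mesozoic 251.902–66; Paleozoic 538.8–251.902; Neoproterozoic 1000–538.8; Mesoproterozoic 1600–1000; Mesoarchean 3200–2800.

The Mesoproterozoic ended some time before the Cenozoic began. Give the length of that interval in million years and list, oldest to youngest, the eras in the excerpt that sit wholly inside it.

934 million years; Neoproterozoic, Paleozoic, Mesozoic

End of Mesoproterozoic = 1000 Ma; start of Cenozoic = 66 Ma.
Gap = 1000 − 66 = 934 Myr.
Eras wholly inside 1000–66 Ma: Neoproterozoic (1000–538.8), Paleozoic (538.8–251.902), Mesozoic (251.902–66).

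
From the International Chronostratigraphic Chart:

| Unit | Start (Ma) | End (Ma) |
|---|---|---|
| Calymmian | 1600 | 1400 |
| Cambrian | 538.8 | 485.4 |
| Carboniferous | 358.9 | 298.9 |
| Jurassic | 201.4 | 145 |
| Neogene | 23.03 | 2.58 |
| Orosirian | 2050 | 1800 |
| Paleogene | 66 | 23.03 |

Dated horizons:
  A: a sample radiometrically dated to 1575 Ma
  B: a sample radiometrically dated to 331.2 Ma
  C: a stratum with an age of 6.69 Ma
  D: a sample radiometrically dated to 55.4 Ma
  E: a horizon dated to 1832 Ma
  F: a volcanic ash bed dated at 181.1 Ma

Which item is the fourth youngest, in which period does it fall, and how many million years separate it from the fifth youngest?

Smaller Ma means younger, so youngest first: C 6.69 < D 55.4 < F 181.1 < B 331.2 < A 1575 < E 1832.
Counting 4 along gives B (331.2 Ma); the excerpt puts that inside the Carboniferous, 358.9–298.9 Ma.
Next in line is A (1575 Ma), and 1575 − 331.2 = 1243.8 Myr.

B, in the Carboniferous; 1243.8 million years to A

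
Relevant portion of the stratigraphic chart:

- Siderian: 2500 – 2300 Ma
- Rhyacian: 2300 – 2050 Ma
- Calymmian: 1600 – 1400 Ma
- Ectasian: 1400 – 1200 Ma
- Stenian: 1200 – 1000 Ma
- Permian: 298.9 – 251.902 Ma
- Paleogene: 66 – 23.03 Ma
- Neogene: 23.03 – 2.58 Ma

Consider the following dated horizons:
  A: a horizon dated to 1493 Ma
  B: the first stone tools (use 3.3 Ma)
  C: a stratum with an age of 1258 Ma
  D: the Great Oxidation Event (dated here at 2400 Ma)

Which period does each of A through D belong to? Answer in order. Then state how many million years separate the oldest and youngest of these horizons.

A — Calymmian; B — Neogene; C — Ectasian; D — Siderian; span 2396.7 million years

A: 1493 Ma lies in 1600–1400 Ma, so Calymmian.
B: 3.3 Ma lies in 23.03–2.58 Ma, so Neogene.
C: 1258 Ma lies in 1400–1200 Ma, so Ectasian.
D: 2400 Ma lies in 2500–2300 Ma, so Siderian.
Oldest = 2400 Ma, youngest = 3.3 Ma → span 2396.7 Myr.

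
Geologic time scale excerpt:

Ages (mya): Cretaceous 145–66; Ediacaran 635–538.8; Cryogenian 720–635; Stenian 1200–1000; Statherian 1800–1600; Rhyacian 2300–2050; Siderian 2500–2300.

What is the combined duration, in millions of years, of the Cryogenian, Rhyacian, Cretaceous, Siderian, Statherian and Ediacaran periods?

910.2 million years

Each duration: Cryogenian = 85; Rhyacian = 250; Cretaceous = 79; Siderian = 200; Statherian = 200; Ediacaran = 96.2.
Sum: 85 + 250 + 79 + 200 + 200 + 96.2 = 910.2 Myr.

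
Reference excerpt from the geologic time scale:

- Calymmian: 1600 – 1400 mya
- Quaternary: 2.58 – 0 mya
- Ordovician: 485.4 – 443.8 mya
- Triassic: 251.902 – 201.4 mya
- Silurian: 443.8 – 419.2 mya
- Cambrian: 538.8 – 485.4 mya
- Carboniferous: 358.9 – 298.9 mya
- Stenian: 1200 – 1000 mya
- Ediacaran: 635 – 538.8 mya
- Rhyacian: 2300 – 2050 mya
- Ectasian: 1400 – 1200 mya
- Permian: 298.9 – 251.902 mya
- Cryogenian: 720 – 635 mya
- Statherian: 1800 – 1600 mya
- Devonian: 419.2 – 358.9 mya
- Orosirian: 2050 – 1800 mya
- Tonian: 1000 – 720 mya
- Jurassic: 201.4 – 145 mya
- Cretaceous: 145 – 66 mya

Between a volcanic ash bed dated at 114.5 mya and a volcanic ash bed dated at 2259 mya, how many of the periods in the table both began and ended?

The older date is 2259 Ma and the younger is 114.5 Ma.
Periods with start < 2259 and end > 114.5 Ma: Orosirian (2050–1800), Statherian (1800–1600), Calymmian (1600–1400), Ectasian (1400–1200), Stenian (1200–1000), Tonian (1000–720), Cryogenian (720–635), Ediacaran (635–538.8), Cambrian (538.8–485.4), Ordovician (485.4–443.8), Silurian (443.8–419.2), Devonian (419.2–358.9), Carboniferous (358.9–298.9), Permian (298.9–251.902), Triassic (251.902–201.4), Jurassic (201.4–145).
That is 16 complete periods.

16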